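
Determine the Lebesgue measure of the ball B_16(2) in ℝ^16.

Volume = π^{16/2}·(2)^16/Γ(9) = 512·π^8/315 ≈ 15422.6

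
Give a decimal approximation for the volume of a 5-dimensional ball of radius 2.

The n-ball volume is π^(n/2)·r^n/Γ(n/2+1). With n=5, r=2: V = 256·π^2/15 ≈ 168.441.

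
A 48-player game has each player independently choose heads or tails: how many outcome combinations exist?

The 48-cube has 2^48 = 281474976710656 vertices.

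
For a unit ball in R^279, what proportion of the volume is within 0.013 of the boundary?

1 - (1-0.013)^279 ≈ 0.974029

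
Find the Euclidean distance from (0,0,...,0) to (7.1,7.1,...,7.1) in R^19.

d = √(7.1² + 7.1² + ... + 7.1²) [19 terms] = √(19·7.1²) = 7.1√19 ≈ 30.9482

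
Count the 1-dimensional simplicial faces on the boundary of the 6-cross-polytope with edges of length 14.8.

Number of 1-faces = 2^(1+1) · C(6,1+1) = 4 · 15 = 60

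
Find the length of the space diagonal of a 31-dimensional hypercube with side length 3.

The space diagonal of an n-cube of side s is s√n. Here 3·√31 ≈ 16.7033.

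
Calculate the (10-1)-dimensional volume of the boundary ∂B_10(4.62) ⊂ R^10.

|∂B_10(4.62)| ≈ 2.44538e+07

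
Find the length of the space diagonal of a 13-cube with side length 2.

Diagonal = √13 · 2 ≈ 7.2111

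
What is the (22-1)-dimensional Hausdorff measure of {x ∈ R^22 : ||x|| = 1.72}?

S = n·V_n(r)/r = 22·V_22(1.72)/1.72 (volume-to-surface relation), giving 14322.3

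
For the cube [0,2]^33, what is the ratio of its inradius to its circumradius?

r_in = 2/2 (half the side); r_out = 2√33/2 (half the diagonal). Ratio = 1/√33 ≈ 0.174078.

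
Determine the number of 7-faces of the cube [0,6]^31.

An n-cube has C(n,k)·2^(n-k) k-faces. Here C(31,7)·2^24 = 2629575·16777216 = 44116947763200.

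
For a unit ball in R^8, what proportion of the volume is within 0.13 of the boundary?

1 - (1-0.13)^8 ≈ 0.671788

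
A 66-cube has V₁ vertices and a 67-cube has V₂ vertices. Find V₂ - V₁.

V₁ = 2^66 = 73786976294838206464. V₂ = 2^67 = 147573952589676412928. V₂ - V₁ = 73786976294838206464.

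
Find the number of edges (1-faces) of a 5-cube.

f_1(5-cube) = (5 choose 1) · 2^4 = 80.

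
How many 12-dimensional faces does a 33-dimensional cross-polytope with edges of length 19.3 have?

f_12(33-orthoplex) = 2^13 · (33 choose 13) = 4695379476480.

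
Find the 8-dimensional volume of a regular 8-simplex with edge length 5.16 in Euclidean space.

For a regular n-simplex with edge a, V = (a^n / n!)·√((n+1)/2^n). With a=5.16, n=8: V ≈ 2.33711.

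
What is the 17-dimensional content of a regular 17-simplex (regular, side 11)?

Volume = 11^17 · √(18/2^17) / 17! ≈ 16.6528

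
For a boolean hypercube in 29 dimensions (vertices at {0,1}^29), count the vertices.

The 29-cube has 2^29 = 536870912 vertices.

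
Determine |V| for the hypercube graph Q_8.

Each vertex is a binary string of length 8, so there are 2^8 = 256.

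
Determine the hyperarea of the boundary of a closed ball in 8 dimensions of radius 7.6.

S = n·V_n(r)/r = 8·V_8(7.6)/7.6 (volume-to-surface relation), giving 4.75525e+07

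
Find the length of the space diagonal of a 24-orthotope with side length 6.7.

d = √(6.7² + 6.7² + ... + 6.7²) [24 terms] = √(24·6.7²) = 6.7√24 ≈ 32.8232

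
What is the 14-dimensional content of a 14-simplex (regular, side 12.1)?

V_14 = √(15) · 12.1^14 / (14! · 2^(14/2)) ≈ 500.521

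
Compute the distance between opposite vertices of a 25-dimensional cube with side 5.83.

The space diagonal of an n-cube of side s is s√n. Here 5.83·√25 = 29.15.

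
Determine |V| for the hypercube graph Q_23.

An n-cube has 2^n vertices; for n = 23 that is 2^23 = 8388608.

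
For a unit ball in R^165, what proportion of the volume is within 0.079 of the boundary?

1 - (1-0.079)^165 ≈ 0.9999987328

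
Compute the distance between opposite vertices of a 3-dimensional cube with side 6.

Diagonal = √3 · 6 ≈ 10.3923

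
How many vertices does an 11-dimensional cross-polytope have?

Number of vertices = 2n = 22.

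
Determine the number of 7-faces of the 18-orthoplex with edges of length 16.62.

f_7(18-orthoplex) = 2^8 · (18 choose 8) = 11202048.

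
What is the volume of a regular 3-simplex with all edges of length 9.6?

Volume = (√2/12) · 9.6³ = 104.267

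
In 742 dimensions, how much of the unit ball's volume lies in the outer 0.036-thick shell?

Shell fraction = 1 - (1-0.036)^742 ≈ 1 - 1.532e-12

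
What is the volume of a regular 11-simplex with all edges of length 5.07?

V_11 = √(12) · 5.07^11 / (11! · 2^(11/2)) ≈ 0.109108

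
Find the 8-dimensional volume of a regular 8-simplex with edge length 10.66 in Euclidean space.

V_8 = √(9) · 10.66^8 / (8! · 2^(8/2)) ≈ 775.422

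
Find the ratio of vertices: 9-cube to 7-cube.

The 9-cube has 2^9 = 512 vertices. The 7-cube has 2^7 = 128 vertices. Ratio: 512/128 = 4.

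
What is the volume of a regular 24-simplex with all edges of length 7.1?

Volume = 7.1^24 · √(25/2^24) / 24! ≈ 5.29791e-07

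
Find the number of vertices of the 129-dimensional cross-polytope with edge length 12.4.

An n-cross-polytope has 2n vertices; here n = 129, giving 258.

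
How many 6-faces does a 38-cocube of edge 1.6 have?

f_6(38-orthoplex) = 2^7 · (38 choose 7) = 1615392768.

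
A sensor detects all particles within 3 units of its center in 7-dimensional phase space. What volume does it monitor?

V_7(3) = π^(7/2) · (3)^7 / Γ(7/2 + 1) = 11664·π^3/35 ≈ 10333.1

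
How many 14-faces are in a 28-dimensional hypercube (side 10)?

f_14(28-cube) = (28 choose 14) · 2^14 = 657270374400.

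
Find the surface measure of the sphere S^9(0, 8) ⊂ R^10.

The surface area of an n-ball is 2π^(n/2) r^(n-1) / Γ(n/2). For n=10, r=8: 33554432·π^5/3 ≈ 3.42277e+09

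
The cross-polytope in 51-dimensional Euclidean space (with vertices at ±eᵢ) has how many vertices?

Number of vertices = 2n = 102.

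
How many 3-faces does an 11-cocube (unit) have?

An n-cross-polytope has 2^(k+1)·C(n,k+1) k-faces. Here 2^4·C(11,4) = 16·330 = 5280.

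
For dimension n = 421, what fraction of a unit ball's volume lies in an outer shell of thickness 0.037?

1 - (1-0.037)^421 ≈ 0.9999998722 ≈ 99.999987%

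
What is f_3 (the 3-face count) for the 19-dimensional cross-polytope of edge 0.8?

Each 3-face is the convex hull of 4 vertices, one chosen as ±e_i from each of 4 distinct axes: 2^4·C(19,4) = 62016.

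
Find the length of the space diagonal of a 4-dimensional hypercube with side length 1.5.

||(1.5,1.5,...,1.5)|| = √(4)·1.5 = 3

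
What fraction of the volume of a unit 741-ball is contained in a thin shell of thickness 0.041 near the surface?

Shell fraction = 1 - (1-0.041)^741 ≈ 1 - 3.37e-14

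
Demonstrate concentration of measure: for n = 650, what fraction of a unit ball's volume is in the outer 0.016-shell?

1 - (1-0.016)^650 ≈ 0.999972 ≈ 99.997202%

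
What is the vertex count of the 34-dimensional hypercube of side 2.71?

The 34-cube has 2^34 = 17179869184 vertices.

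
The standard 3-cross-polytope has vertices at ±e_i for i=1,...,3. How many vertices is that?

Number of vertices = 2n = 6.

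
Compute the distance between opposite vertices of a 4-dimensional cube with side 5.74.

d = √(5.74² + 5.74² + ... + 5.74²) [4 terms] = √(4·5.74²) = 5.74√4 = 11.48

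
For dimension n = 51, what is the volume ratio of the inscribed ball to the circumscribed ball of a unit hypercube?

The radii are 1/2 and 1√51/2, so the volume ratio is (1/√51)^51 = 51^{-51/2} ≈ 2.86392e-44.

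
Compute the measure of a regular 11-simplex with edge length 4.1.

V_11 = √(12) · 4.1^11 / (11! · 2^(11/2)) ≈ 0.0105534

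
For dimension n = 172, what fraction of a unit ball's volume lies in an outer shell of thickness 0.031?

1 - (1-0.031)^172 ≈ 0.995557 ≈ 99.56%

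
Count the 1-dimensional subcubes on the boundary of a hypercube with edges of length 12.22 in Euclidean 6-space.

Number of 1-faces = C(6,1) · 2^(6-1) = 6 · 32 = 192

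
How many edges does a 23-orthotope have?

The 23-cube has n·2^(n-1) = 23·2^22 = 23·4194304 = 96468992 edges.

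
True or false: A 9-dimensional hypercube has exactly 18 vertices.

False. The 9-cube has 2^9 = 512 vertices.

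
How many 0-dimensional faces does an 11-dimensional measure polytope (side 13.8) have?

f_0(11-cube) = (11 choose 0) · 2^11 = 2048.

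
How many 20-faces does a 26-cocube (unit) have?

f_20(26-orthoplex) = 2^21 · (26 choose 21) = 137950658560.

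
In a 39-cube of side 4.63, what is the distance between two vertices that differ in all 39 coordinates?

d = √(4.63² + 4.63² + ... + 4.63²) [39 terms] = √(39·4.63²) = 4.63√39 ≈ 28.9143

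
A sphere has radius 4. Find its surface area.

S = n·V_n(r)/r = 3·V_3(4)/4 (volume-to-surface relation), giving 4πr² = 4π·(4)² ≈ 201.062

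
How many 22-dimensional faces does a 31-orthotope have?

An n-cube has C(n,k)·2^(n-k) k-faces. Here C(31,22)·2^9 = 20160075·512 = 10321958400.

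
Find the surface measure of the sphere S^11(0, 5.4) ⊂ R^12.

S_12(5.4) = 2·π^(12/2)·(5.4)^11 / Γ(12/2) ≈ 1.82423e+09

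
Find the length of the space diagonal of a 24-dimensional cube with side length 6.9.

The space diagonal of an n-cube of side s is s√n. Here 6.9·√24 ≈ 33.803.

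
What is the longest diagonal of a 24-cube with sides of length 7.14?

d = √(7.14² + 7.14² + ... + 7.14²) [24 terms] = √(24·7.14²) = 7.14√24 ≈ 34.9787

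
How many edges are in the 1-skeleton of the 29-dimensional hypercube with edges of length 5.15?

Each of the 2^29 = 536870912 vertices has degree 29; total edges = 29·2^29/2 = 7784628224.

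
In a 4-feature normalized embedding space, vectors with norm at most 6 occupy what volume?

Volume = π^{4/2}·(6)^4/Γ(3) = 648·π^2 ≈ 6395.5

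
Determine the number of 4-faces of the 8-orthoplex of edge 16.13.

f_4(8-orthoplex) = 2^5 · (8 choose 5) = 1792.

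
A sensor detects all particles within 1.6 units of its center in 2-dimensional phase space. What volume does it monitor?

The n-ball volume is π^(n/2)·r^n/Γ(n/2+1). With n=2, r=1.6: V ≈ 8.04248.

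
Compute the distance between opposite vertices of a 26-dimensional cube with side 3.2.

||(3.2,3.2,...,3.2)|| = √(26)·3.2 ≈ 16.3169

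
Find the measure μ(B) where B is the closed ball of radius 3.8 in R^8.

The n-ball volume is π^(n/2)·r^n/Γ(n/2+1). With n=8, r=3.8: V ≈ 176464.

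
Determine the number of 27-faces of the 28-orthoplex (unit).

An n-cross-polytope has 2^(k+1)·C(n,k+1) k-faces. Here 2^28·C(28,28) = 268435456·1 = 268435456.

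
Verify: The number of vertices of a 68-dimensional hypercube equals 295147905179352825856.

True. The 68-cube has 2^68 = 295147905179352825856 vertices.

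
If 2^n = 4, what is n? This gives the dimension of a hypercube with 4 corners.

The n-cube has 2^n vertices, and 4 = 2^2, so n = 2.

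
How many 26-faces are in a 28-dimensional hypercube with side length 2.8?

Number of 26-faces = C(28,26) · 2^(28-26) = 378 · 4 = 1512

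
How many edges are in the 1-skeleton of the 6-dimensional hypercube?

The 6-cube has n·2^(n-1) = 6·2^5 = 6·32 = 192 edges.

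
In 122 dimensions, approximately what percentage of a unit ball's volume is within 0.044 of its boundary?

1 - (1-0.044)^122 ≈ 0.995871 ≈ 99.59%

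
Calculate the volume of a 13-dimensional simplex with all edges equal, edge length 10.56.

V_13 = √(14) · 10.56^13 / (13! · 2^(13/2)) ≈ 134.809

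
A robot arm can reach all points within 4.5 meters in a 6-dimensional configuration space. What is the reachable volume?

V_6(4.5) = π^(6/2) · (4.5)^6 / Γ(6/2 + 1) = 177147·π^3/128 ≈ 42911.5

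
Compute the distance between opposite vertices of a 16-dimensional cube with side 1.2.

The space diagonal of an n-cube of side s is s√n. Here 1.2·√16 = 4.8.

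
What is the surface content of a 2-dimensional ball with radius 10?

|∂B_2(10)| = 2πr = 2π·10 ≈ 62.8319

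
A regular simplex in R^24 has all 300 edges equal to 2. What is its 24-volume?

For a regular n-simplex with edge a, V = (a^n / n!)·√((n+1)/2^n). With a=2, n=24: V ≈ 3.30084e-20.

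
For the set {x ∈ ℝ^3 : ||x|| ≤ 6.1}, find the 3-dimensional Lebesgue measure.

Volume = π^{3/2}·(6.1)^3/Γ(5/2) ≈ 950.776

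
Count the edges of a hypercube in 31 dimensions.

The 31-cube has n·2^(n-1) = 31·2^30 = 31·1073741824 = 33285996544 edges.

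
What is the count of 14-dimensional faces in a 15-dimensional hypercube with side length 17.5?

Number of 14-faces = C(15,14) · 2^(15-14) = 15 · 2 = 30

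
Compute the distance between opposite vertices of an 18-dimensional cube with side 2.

Diagonal = √18 · 2 ≈ 8.48528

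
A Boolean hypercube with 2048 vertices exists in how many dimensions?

Since 2^n = 2048, we have n = 11.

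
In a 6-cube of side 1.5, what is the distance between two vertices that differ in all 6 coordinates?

||(1.5,1.5,...,1.5)|| = √(6)·1.5 ≈ 3.67423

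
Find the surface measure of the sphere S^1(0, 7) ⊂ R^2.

|∂B_2(7)| = 2πr = 2π·7 ≈ 43.9823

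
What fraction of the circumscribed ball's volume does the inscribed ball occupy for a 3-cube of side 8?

V_in / V_out = (r_in/r_out)^3 = (1/√3)^3 = 3^(-3/2) ≈ 0.19245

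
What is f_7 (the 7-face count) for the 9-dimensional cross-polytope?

Number of 7-faces = 2^(7+1) · C(9,7+1) = 256 · 9 = 2304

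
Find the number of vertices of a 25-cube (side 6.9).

The 25-cube has 2^25 = 33554432 vertices.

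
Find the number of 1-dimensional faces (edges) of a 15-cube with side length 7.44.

The 15-cube has n·2^(n-1) = 15·2^14 = 15·16384 = 245760 edges.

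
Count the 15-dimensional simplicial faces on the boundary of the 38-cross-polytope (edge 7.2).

Each 15-face is the convex hull of 16 vertices, one chosen as ±e_i from each of 16 distinct axes: 2^16·C(38,16) = 1457518964244480.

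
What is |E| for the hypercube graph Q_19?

Each of the 2^19 = 524288 vertices has degree 19; total edges = 19·2^19/2 = 4980736.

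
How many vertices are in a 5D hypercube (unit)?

f_0(5-cube) = (5 choose 0) · 2^5 = 32.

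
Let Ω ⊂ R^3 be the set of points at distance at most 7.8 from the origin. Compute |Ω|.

V_3(7.8) = π^(3/2) · (7.8)^3 / Γ(3/2 + 1) ≈ 1987.8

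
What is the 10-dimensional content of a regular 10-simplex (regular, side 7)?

Volume = 7^10 · √(11/2^10) / 10! ≈ 8.06796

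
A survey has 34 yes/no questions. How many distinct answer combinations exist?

Number of vertices = 2^34 = 17179869184.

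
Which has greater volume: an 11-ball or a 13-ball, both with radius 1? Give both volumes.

V_11(1) ≈ 1.8841. V_13(1) ≈ 0.910629. The 11-ball is larger.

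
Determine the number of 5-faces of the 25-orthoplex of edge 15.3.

An n-cross-polytope has 2^(k+1)·C(n,k+1) k-faces. Here 2^6·C(25,6) = 64·177100 = 11334400.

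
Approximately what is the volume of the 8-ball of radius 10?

Volume = π^{8/2}·(10)^8/Γ(5) = 12500000·π^4/3 ≈ 4.05871e+08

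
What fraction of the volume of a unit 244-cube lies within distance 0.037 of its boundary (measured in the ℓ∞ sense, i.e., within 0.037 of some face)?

The inner cube has side 1-2·0.037 = 0.926 and volume (0.926)^244 ≈ 7.13e-09, so the shell holds 0.9999999929 of the volume.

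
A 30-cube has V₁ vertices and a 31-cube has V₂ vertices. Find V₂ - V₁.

V₁ = 2^30 = 1073741824. V₂ = 2^31 = 2147483648. V₂ - V₁ = 1073741824.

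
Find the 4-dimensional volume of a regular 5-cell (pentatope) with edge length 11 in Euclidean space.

V = (11^4 / 4!) · √((4+1) / 2^4) ≈ 341.024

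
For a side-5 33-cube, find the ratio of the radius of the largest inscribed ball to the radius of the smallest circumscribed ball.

r_in = 5/2 (half the side); r_out = 5√33/2 (half the diagonal). Ratio = 1/√33 ≈ 0.174078.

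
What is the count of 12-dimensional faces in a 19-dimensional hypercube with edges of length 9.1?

An n-cube has C(n,k)·2^(n-k) k-faces. Here C(19,12)·2^7 = 50388·128 = 6449664.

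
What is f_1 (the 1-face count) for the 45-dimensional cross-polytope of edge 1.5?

Each 1-face is the convex hull of 2 vertices, one chosen as ±e_i from each of 2 distinct axes: 2^2·C(45,2) = 3960.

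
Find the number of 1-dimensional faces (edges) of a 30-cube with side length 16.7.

The 30-cube has n·2^(n-1) = 30·2^29 = 30·536870912 = 16106127360 edges.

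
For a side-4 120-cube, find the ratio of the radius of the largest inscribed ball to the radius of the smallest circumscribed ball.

r_in / r_out = (4/2) / (4√120/2) = 1/√120 ≈ 0.0912871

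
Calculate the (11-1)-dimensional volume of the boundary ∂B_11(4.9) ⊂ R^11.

S = n·V_n(r)/r = 11·V_11(4.9)/4.9 (volume-to-surface relation), giving 1.65371e+08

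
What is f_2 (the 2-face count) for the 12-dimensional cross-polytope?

Each 2-face is the convex hull of 3 vertices, one chosen as ±e_i from each of 3 distinct axes: 2^3·C(12,3) = 1760.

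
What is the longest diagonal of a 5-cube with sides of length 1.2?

Diagonal = √5 · 1.2 ≈ 2.68328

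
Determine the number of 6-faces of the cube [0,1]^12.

An n-cube has C(n,k)·2^(n-k) k-faces. Here C(12,6)·2^6 = 924·64 = 59136.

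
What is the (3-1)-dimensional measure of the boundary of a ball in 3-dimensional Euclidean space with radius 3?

S_3(3) = 2·π^(3/2)·(3)^2 / Γ(3/2) = 4πr² = 4π·(3)² ≈ 113.097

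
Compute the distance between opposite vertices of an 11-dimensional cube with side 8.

||(8,8,...,8)|| = √(11)·8 ≈ 26.533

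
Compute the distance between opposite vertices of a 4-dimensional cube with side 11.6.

d = √(11.6² + 11.6² + ... + 11.6²) [4 terms] = √(4·11.6²) = 11.6√4 = 23.2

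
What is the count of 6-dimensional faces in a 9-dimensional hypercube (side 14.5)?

Choose 6 of 9 axes to span the face (C(9,6) = 84 ways), then fix each of the remaining 3 coordinates at one of its two extreme values (2^3 = 8 ways): 84·8 = 672.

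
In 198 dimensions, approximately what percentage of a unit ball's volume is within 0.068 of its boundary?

1 - (1-0.068)^198 ≈ 0.9999991203 ≈ 99.999912%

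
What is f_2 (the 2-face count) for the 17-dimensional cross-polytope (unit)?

f_2(17-orthoplex) = 2^3 · (17 choose 3) = 5440.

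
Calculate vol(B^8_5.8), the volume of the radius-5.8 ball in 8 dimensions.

The n-ball volume is π^(n/2)·r^n/Γ(n/2+1). With n=8, r=5.8: V ≈ 5.19771e+06.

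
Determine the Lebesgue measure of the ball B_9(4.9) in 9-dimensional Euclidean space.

V_9(4.9) = π^(9/2) · (4.9)^9 / Γ(9/2 + 1) ≈ 5.37134e+06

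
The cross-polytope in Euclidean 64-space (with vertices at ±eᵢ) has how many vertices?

The vertices are ±e_1, ..., ±e_64, so there are 2·64 = 128.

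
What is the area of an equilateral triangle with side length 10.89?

Area = (√3/4) · 10.89² = 51.3519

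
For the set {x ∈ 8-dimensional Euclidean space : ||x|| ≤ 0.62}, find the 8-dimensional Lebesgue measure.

V_8(0.62) = π^(8/2) · (0.62)^8 / Γ(8/2 + 1) ≈ 0.088618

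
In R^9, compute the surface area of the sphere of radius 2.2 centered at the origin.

|∂B_9(2.2)| ≈ 16290.8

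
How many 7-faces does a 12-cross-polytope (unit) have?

Number of 7-faces = 2^(7+1) · C(12,7+1) = 256 · 495 = 126720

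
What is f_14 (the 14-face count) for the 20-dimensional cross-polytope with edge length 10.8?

An n-cross-polytope has 2^(k+1)·C(n,k+1) k-faces. Here 2^15·C(20,15) = 32768·15504 = 508035072.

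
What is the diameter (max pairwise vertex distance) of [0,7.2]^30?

||(7.2,7.2,...,7.2)|| = √(30)·7.2 ≈ 39.436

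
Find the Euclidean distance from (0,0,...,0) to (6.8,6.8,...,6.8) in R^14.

d = √(6.8² + 6.8² + ... + 6.8²) [14 terms] = √(14·6.8²) = 6.8√14 ≈ 25.4433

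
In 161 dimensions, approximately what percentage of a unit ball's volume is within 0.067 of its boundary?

1 - (1-0.067)^161 ≈ 0.999986 ≈ 99.998584%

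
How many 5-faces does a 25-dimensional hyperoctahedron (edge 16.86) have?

An n-cross-polytope has 2^(k+1)·C(n,k+1) k-faces. Here 2^6·C(25,6) = 64·177100 = 11334400.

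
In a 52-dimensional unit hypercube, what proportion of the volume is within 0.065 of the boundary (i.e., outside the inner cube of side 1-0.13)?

The inner cube has side 1-2·0.065 = 0.87 and volume (0.87)^52 ≈ 0.0007161, so the shell holds 0.999284 of the volume.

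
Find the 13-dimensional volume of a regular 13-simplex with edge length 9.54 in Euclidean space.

V = (9.54^13 / 13!) · √((13+1) / 2^13) ≈ 35.993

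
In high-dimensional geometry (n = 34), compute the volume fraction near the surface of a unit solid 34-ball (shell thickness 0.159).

1 - (1-0.159)^34 ≈ 0.997226 ≈ 99.72%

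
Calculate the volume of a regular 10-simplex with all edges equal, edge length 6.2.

V_10 = √(11) · 6.2^10 / (10! · 2^(10/2)) ≈ 2.39718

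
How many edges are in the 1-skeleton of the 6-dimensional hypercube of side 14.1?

Number of 1-faces = C(6,1)·2^(6-1) = 6·32 = 192.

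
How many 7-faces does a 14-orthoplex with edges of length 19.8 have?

Each 7-face is the convex hull of 8 vertices, one chosen as ±e_i from each of 8 distinct axes: 2^8·C(14,8) = 768768.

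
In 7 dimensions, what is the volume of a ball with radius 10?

Volume = π^{7/2}·(10)^7/Γ(9/2) = 32000000·π^3/21 ≈ 4.72477e+07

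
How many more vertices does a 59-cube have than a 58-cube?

The 59-cube has 2^59 = 576460752303423488 vertices. The 58-cube has 2^58 = 288230376151711744 vertices. Difference: 576460752303423488 - 288230376151711744 = 288230376151711744.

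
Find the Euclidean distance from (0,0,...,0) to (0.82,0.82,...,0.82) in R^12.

d = √(0.82² + 0.82² + ... + 0.82²) [12 terms] = √(12·0.82²) = 0.82√12 ≈ 2.84056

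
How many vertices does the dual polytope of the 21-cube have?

The 21-dimensional cross-polytope has 2n = 2·21 = 42 vertices.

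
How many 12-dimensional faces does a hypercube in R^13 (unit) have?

Number of 12-faces = C(13,12) · 2^(13-12) = 13 · 2 = 26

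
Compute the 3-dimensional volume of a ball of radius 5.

V_3(5) = π^(3/2) · (5)^3 / Γ(3/2 + 1) = 500·π/3 ≈ 523.599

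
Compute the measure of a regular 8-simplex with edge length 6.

For a regular n-simplex with edge a, V = (a^n / n!)·√((n+1)/2^n). With a=6, n=8: V ≈ 7.81071.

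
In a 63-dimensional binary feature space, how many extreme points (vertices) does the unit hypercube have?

Each vertex is a binary string of length 63, so there are 2^63 = 9223372036854775808.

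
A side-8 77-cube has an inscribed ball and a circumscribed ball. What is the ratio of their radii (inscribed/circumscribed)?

Ratio = (s/2)/(s√77/2) = 77^(-1/2) ≈ 0.113961.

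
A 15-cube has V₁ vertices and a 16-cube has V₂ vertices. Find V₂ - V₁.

V₁ = 2^15 = 32768. V₂ = 2^16 = 65536. V₂ - V₁ = 32768.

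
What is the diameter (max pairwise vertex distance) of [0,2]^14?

Diagonal = √14 · 2 ≈ 7.48331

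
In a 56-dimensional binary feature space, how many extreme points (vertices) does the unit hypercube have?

Each vertex is a binary string of length 56, so there are 2^56 = 72057594037927936.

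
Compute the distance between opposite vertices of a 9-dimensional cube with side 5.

The space diagonal of an n-cube of side s is s√n. Here 5·√9 = 15.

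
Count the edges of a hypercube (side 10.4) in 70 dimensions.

The 70-cube has n·2^(n-1) = 70·2^69 = 70·590295810358705651712 = 41320706725109395619840 edges.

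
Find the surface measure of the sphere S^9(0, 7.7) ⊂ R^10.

S_10(7.7) = 2·π^(10/2)·(7.7)^9 / Γ(10/2) ≈ 2.42652e+09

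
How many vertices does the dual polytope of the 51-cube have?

Number of vertices = 2n = 102.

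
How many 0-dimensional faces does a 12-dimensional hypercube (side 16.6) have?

f_0(12-cube) = (12 choose 0) · 2^12 = 4096.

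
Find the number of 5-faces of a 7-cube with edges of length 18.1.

Number of 5-faces = C(7,5) · 2^(7-5) = 21 · 4 = 84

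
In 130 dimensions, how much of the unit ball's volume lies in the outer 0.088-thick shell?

V(inner)/V(outer) = ((1-0.088)/1)^130 ≈ 6.3e-06, so the shell fraction is 0.999994.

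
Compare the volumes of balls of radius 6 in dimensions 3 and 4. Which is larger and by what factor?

V_3(6) ≈ 904.779, V_4(6) ≈ 6395.5. The 4-ball is larger by a factor of 7.069.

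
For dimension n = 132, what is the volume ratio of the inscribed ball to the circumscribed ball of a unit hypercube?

The radii are 1/2 and 1√132/2, so the volume ratio is (1/√132)^132 = 132^{-132/2} ≈ 1.10185e-140.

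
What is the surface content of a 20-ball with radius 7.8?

The surface area of an n-ball is 2π^(n/2) r^(n-1) / Γ(n/2). For n=20, r=7.8: 4.59794e+16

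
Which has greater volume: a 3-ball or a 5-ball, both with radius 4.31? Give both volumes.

V_3(4.31) ≈ 335.367. V_5(4.31) ≈ 7828.61. The 5-ball is larger.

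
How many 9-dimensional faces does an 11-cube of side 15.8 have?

f_9(11-cube) = (11 choose 9) · 2^2 = 220.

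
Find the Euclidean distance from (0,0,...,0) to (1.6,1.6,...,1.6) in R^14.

The space diagonal of an n-cube of side s is s√n. Here 1.6·√14 ≈ 5.98665.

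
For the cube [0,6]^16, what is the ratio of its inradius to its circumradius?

r_in = 6/2 (half the side); r_out = 6√16/2 (half the diagonal). Ratio = 1/√16 ≈ 0.25.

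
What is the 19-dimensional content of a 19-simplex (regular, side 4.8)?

Volume = 4.8^19 · √(20/2^19) / 19! ≈ 4.45881e-07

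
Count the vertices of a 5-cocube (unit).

The 5-dimensional cross-polytope has 2n = 2·5 = 10 vertices.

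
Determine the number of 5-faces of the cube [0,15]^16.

f_5(16-cube) = (16 choose 5) · 2^11 = 8945664.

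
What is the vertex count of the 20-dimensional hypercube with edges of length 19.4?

Number of vertices = 2^20 = 1048576.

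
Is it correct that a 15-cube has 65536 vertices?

False. The 15-cube has 2^15 = 32768 vertices.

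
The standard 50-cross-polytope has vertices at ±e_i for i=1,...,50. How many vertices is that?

An n-cross-polytope has 2n vertices; here n = 50, giving 100.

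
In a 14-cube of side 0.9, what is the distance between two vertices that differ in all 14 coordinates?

d = √(0.9² + 0.9² + ... + 0.9²) [14 terms] = √(14·0.9²) = 0.9√14 ≈ 3.36749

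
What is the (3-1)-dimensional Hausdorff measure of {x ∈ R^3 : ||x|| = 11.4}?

|∂B_3(11.4)| = 4πr² = 4π·(11.4)² ≈ 1633.13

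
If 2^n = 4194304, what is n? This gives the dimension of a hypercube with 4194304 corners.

The n-cube has 2^n vertices, and 4194304 = 2^22, so n = 22.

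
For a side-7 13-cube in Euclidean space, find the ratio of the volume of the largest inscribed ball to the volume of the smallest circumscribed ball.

Volume scales as r^n, and r_in/r_out = 1/√13, giving (1/√13)^13 ≈ 5.74603e-08.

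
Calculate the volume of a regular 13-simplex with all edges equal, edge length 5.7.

For a regular n-simplex with edge a, V = (a^n / n!)·√((n+1)/2^n). With a=5.7, n=13: V ≈ 0.0445104.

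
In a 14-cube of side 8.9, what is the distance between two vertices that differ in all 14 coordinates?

||(8.9,8.9,...,8.9)|| = √(14)·8.9 ≈ 33.3008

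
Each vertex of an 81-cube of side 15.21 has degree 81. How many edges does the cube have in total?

Each of the 2^81 = 2417851639229258349412352 vertices has degree 81; total edges = 81·2^81/2 = 97922991388784963151200256.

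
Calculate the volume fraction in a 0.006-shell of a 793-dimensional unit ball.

Shell fraction = 1 - (1-0.006)^793 ≈ 0.991539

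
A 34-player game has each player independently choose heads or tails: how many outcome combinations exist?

An n-cube has 2^n vertices; for n = 34 that is 2^34 = 17179869184.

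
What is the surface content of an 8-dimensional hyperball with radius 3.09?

S_8(3.09) = 2·π^(8/2)·(3.09)^7 / Γ(8/2) ≈ 87334.9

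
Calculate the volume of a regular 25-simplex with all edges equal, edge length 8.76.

V = (8.76^25 / 25!) · √((25+1) / 2^25) ≈ 2.07285e-05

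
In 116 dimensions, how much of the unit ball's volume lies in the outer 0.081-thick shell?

Shell fraction = 1 - (1-0.081)^116 ≈ 0.999944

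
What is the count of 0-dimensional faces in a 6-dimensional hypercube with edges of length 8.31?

An n-cube has C(n,k)·2^(n-k) k-faces. Here C(6,0)·2^6 = 1·64 = 64.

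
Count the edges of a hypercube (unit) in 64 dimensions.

The 64-cube has n·2^(n-1) = 64·2^63 = 64·9223372036854775808 = 590295810358705651712 edges.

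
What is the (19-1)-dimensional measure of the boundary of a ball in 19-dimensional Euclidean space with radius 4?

The surface area of an n-ball is 2π^(n/2) r^(n-1) / Γ(n/2). For n=19, r=4: 70368744177664·π^9/34459425 ≈ 6.08724e+10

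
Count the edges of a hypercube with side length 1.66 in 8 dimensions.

An n-cube has n·2^(n-1) edges. With n = 8: 8·128 = 1024.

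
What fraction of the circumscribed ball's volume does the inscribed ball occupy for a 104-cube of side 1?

Volume scales as r^n, and r_in/r_out = 1/√104, giving (1/√104)^104 ≈ 1.30097e-105.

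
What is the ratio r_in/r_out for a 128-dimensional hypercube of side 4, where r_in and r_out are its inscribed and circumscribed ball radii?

Ratio = (s/2)/(s√128/2) = 128^(-1/2) ≈ 0.0883883.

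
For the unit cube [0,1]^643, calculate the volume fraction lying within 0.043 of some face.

Shell fraction = 1 - (1-0.086)^643 ≈ 1 - 7.734e-26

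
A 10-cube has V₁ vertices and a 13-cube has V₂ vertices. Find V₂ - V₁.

V₁ = 2^10 = 1024. V₂ = 2^13 = 8192. V₂ - V₁ = 7168.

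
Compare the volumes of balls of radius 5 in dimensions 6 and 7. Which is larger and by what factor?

V_6(5) ≈ 80745.5, V_7(5) ≈ 369122. The 7-ball is larger by a factor of 4.571.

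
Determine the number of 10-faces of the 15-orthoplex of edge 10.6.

Number of 10-faces = 2^(10+1) · C(15,10+1) = 2048 · 1365 = 2795520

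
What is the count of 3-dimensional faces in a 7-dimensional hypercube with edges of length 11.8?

f_3(7-cube) = (7 choose 3) · 2^4 = 560.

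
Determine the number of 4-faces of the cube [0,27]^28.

Number of 4-faces = C(28,4) · 2^(28-4) = 20475 · 16777216 = 343513497600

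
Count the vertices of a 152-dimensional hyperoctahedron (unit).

Number of vertices = 2n = 304.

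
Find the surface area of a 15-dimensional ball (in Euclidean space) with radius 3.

|∂B_15(3)| = 45349632·π^7/5005 ≈ 2.73665e+07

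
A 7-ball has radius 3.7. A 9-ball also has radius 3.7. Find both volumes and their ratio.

V_7(3.7) ≈ 44853.1. V_9(3.7) ≈ 428680. Ratio V_7/V_9 ≈ 0.1046.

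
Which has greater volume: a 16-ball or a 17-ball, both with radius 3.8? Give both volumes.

V_16(3.8) ≈ 4.44852e+08. V_17(3.8) ≈ 1.0127e+09. The 17-ball is larger.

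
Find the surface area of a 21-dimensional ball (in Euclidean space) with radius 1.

S_21(1) = 2·π^(21/2)·(1)^20 / Γ(21/2) = 2048·π^10/654729075 ≈ 0.292932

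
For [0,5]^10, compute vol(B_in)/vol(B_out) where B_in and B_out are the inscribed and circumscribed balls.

Volume scales as r^n, and r_in/r_out = 1/√10, giving (1/√10)^10 ≈ 1e-05.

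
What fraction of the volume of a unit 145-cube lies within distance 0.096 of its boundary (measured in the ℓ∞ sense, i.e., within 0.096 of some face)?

1 - (1 - 2·0.096)^145 = 1 - 0.808^145 ≈ 1 - 3.755e-14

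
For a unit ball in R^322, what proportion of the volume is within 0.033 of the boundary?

1 - (1-0.033)^322 ≈ 0.99998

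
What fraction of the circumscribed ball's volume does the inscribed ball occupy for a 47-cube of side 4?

V_in / V_out = (r_in/r_out)^47 = (1/√47)^47 = 47^(-47/2) ≈ 5.07809e-40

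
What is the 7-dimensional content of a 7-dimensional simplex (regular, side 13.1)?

V = (13.1^7 / 7!) · √((7+1) / 2^7) ≈ 3284.04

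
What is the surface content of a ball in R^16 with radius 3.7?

S = n·V_n(r)/r = 16·V_16(3.7)/3.7 (volume-to-surface relation), giving 1.25552e+09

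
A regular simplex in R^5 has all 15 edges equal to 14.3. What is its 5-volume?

V = (14.3^5 / 5!) · √((5+1) / 2^5) ≈ 2157.74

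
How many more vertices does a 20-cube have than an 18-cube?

The 20-cube has 2^20 = 1048576 vertices. The 18-cube has 2^18 = 262144 vertices. Difference: 1048576 - 262144 = 786432.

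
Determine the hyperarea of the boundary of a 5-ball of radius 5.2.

S_5(5.2) = 2·π^(5/2)·(5.2)^4 / Γ(5/2) ≈ 19243.4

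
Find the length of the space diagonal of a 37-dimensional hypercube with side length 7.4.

Diagonal = √37 · 7.4 ≈ 45.0124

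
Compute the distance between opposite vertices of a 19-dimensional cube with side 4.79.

d = √(4.79² + 4.79² + ... + 4.79²) [19 terms] = √(19·4.79²) = 4.79√19 ≈ 20.8791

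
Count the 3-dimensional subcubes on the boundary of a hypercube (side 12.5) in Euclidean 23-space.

An n-cube has C(n,k)·2^(n-k) k-faces. Here C(23,3)·2^20 = 1771·1048576 = 1857028096.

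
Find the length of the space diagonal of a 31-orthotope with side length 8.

The space diagonal of an n-cube of side s is s√n. Here 8·√31 ≈ 44.5421.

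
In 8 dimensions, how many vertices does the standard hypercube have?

An n-cube has 2^n vertices; for n = 8 that is 2^8 = 256.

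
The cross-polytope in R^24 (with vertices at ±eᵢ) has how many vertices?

The vertices are ±e_1, ..., ±e_24, so there are 2·24 = 48.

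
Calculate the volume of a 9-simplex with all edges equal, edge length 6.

V_9 = √(10) · 6^9 / (9! · 2^(9/2)) ≈ 3.88118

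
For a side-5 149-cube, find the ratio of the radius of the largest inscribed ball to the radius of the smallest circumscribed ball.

For an n-cube of any side s, the inradius is s/2 and the circumradius is s√n/2, so the ratio is 1/√149 ≈ 0.0819232.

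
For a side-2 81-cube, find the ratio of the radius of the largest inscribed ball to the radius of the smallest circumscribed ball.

For an n-cube of any side s, the inradius is s/2 and the circumradius is s√n/2, so the ratio is 1/√81 ≈ 0.111111.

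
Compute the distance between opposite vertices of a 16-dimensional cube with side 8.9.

Diagonal = √16 · 8.9 = 35.6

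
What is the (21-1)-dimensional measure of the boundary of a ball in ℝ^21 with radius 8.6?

S_21(8.6) = 2·π^(21/2)·(8.6)^20 / Γ(21/2) ≈ 1.43462e+18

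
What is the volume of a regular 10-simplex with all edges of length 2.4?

V = (2.4^10 / 10!) · √((10+1) / 2^10) ≈ 0.000181091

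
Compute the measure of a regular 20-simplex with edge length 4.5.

V_20 = √(21) · 4.5^20 / (20! · 2^(20/2)) ≈ 2.13273e-08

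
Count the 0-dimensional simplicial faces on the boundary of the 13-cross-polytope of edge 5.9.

f_0(13-orthoplex) = 2^1 · (13 choose 1) = 26.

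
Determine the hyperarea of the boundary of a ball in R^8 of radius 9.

The surface area of an n-ball is 2π^(n/2) r^(n-1) / Γ(n/2). For n=8, r=9: 1594323·π^4 ≈ 1.55302e+08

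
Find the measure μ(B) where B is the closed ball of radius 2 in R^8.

V_8(2) = π^(8/2) · (2)^8 / Γ(8/2 + 1) = 32·π^4/3 ≈ 1039.03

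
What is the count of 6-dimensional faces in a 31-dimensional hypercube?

f_6(31-cube) = (31 choose 6) · 2^25 = 24705490747392.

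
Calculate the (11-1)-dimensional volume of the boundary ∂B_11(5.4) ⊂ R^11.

S_11(5.4) = 2·π^(11/2)·(5.4)^10 / Γ(11/2) ≈ 4.36953e+08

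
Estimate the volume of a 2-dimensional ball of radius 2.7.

The n-ball volume is π^(n/2)·r^n/Γ(n/2+1). With n=2, r=2.7: V ≈ 22.9022.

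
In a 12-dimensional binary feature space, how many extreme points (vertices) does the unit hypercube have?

The 12-cube has 2^12 = 4096 vertices.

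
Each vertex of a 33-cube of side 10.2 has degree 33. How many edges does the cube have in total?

Each of the 2^33 = 8589934592 vertices has degree 33; total edges = 33·2^33/2 = 141733920768.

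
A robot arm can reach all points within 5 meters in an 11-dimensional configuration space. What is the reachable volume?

The n-ball volume is π^(n/2)·r^n/Γ(n/2+1). With n=11, r=5: V = 625000000·π^5/2079 ≈ 9.19973e+07.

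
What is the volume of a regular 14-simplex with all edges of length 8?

For a regular n-simplex with edge a, V = (a^n / n!)·√((n+1)/2^n). With a=8, n=14: V ≈ 1.52647.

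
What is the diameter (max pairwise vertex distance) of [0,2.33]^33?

Diagonal = √33 · 2.33 ≈ 13.3848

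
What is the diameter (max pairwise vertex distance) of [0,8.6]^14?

The space diagonal of an n-cube of side s is s√n. Here 8.6·√14 ≈ 32.1783.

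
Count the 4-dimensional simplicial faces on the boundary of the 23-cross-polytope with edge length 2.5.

Number of 4-faces = 2^(4+1) · C(23,4+1) = 32 · 33649 = 1076768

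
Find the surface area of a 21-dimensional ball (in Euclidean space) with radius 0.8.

S_21(0.8) = 2·π^(21/2)·(0.8)^20 / Γ(21/2) ≈ 0.00337728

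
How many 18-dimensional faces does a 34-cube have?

An n-cube has C(n,k)·2^(n-k) k-faces. Here C(34,18)·2^16 = 2203961430·65536 = 144438816276480.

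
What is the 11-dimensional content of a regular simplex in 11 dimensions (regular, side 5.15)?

V_11 = √(12) · 5.15^11 / (11! · 2^(11/2)) ≈ 0.129613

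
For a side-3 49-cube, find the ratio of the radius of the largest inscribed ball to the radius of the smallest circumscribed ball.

For an n-cube of any side s, the inradius is s/2 and the circumradius is s√n/2, so the ratio is 1/√49 ≈ 0.142857.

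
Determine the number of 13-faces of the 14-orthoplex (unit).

An n-cross-polytope has 2^(k+1)·C(n,k+1) k-faces. Here 2^14·C(14,14) = 16384·1 = 16384.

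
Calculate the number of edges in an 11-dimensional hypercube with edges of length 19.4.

Each of the 2^11 = 2048 vertices has degree 11; total edges = 11·2^11/2 = 11264.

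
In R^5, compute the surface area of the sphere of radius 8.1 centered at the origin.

The surface area of an n-ball is 2π^(n/2) r^(n-1) / Γ(n/2). For n=5, r=8.1: 113294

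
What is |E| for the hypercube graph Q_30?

The 30-cube has n·2^(n-1) = 30·2^29 = 30·536870912 = 16106127360 edges.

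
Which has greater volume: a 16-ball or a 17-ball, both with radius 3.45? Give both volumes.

V_16(3.45) ≈ 9.47947e+07. V_17(3.45) ≈ 1.95923e+08. The 17-ball is larger.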